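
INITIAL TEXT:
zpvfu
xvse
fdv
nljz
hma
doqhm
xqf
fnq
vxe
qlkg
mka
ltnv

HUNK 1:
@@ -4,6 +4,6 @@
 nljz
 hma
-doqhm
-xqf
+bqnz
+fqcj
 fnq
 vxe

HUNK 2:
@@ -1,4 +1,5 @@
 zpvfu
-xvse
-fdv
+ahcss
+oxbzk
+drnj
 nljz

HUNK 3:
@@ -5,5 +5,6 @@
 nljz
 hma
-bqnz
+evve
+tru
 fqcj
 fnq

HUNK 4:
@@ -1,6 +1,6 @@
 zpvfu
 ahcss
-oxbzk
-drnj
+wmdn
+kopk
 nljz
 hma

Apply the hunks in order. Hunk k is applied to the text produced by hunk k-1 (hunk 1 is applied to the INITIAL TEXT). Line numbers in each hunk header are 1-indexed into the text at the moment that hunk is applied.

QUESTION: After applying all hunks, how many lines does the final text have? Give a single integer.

Answer: 14

Derivation:
Hunk 1: at line 4 remove [doqhm,xqf] add [bqnz,fqcj] -> 12 lines: zpvfu xvse fdv nljz hma bqnz fqcj fnq vxe qlkg mka ltnv
Hunk 2: at line 1 remove [xvse,fdv] add [ahcss,oxbzk,drnj] -> 13 lines: zpvfu ahcss oxbzk drnj nljz hma bqnz fqcj fnq vxe qlkg mka ltnv
Hunk 3: at line 5 remove [bqnz] add [evve,tru] -> 14 lines: zpvfu ahcss oxbzk drnj nljz hma evve tru fqcj fnq vxe qlkg mka ltnv
Hunk 4: at line 1 remove [oxbzk,drnj] add [wmdn,kopk] -> 14 lines: zpvfu ahcss wmdn kopk nljz hma evve tru fqcj fnq vxe qlkg mka ltnv
Final line count: 14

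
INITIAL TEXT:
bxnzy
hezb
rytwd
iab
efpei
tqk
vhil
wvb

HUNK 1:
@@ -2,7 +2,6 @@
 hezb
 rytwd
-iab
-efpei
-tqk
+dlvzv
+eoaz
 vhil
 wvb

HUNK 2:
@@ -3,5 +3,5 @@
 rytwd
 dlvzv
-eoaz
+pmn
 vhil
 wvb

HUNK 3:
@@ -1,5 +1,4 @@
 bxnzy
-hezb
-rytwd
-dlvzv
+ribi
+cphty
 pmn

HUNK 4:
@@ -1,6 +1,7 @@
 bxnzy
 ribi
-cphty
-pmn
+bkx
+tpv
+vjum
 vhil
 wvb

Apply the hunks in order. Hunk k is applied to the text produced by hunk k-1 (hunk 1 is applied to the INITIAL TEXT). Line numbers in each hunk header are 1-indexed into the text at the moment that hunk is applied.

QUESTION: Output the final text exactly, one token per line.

Hunk 1: at line 2 remove [iab,efpei,tqk] add [dlvzv,eoaz] -> 7 lines: bxnzy hezb rytwd dlvzv eoaz vhil wvb
Hunk 2: at line 3 remove [eoaz] add [pmn] -> 7 lines: bxnzy hezb rytwd dlvzv pmn vhil wvb
Hunk 3: at line 1 remove [hezb,rytwd,dlvzv] add [ribi,cphty] -> 6 lines: bxnzy ribi cphty pmn vhil wvb
Hunk 4: at line 1 remove [cphty,pmn] add [bkx,tpv,vjum] -> 7 lines: bxnzy ribi bkx tpv vjum vhil wvb

Answer: bxnzy
ribi
bkx
tpv
vjum
vhil
wvb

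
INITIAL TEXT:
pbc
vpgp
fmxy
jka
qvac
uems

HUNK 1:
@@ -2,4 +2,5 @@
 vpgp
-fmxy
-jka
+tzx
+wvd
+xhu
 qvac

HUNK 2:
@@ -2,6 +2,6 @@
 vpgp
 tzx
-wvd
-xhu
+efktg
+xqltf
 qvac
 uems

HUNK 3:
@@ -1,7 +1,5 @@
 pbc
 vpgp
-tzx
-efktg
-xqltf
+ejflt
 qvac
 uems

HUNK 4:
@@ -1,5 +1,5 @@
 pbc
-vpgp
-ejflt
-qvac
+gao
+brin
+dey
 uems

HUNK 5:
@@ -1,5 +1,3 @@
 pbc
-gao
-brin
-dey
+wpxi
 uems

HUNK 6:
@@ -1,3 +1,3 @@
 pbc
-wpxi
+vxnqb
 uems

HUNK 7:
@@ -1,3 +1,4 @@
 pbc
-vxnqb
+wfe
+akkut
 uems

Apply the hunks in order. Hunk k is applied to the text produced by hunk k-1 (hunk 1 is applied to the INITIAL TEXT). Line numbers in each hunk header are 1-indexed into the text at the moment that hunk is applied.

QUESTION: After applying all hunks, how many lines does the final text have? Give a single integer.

Answer: 4

Derivation:
Hunk 1: at line 2 remove [fmxy,jka] add [tzx,wvd,xhu] -> 7 lines: pbc vpgp tzx wvd xhu qvac uems
Hunk 2: at line 2 remove [wvd,xhu] add [efktg,xqltf] -> 7 lines: pbc vpgp tzx efktg xqltf qvac uems
Hunk 3: at line 1 remove [tzx,efktg,xqltf] add [ejflt] -> 5 lines: pbc vpgp ejflt qvac uems
Hunk 4: at line 1 remove [vpgp,ejflt,qvac] add [gao,brin,dey] -> 5 lines: pbc gao brin dey uems
Hunk 5: at line 1 remove [gao,brin,dey] add [wpxi] -> 3 lines: pbc wpxi uems
Hunk 6: at line 1 remove [wpxi] add [vxnqb] -> 3 lines: pbc vxnqb uems
Hunk 7: at line 1 remove [vxnqb] add [wfe,akkut] -> 4 lines: pbc wfe akkut uems
Final line count: 4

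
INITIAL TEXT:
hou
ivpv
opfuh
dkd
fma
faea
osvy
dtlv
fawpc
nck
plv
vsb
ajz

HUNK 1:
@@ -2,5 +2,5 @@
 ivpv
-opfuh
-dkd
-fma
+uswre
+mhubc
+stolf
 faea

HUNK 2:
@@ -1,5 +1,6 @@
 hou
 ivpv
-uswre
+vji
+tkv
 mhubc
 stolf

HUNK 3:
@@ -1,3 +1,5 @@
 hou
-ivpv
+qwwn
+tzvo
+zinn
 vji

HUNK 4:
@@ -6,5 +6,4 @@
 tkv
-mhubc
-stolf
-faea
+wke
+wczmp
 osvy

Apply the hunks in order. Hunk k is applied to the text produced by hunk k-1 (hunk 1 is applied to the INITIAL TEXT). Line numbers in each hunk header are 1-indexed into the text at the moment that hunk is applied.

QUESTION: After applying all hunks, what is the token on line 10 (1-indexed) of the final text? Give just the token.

Hunk 1: at line 2 remove [opfuh,dkd,fma] add [uswre,mhubc,stolf] -> 13 lines: hou ivpv uswre mhubc stolf faea osvy dtlv fawpc nck plv vsb ajz
Hunk 2: at line 1 remove [uswre] add [vji,tkv] -> 14 lines: hou ivpv vji tkv mhubc stolf faea osvy dtlv fawpc nck plv vsb ajz
Hunk 3: at line 1 remove [ivpv] add [qwwn,tzvo,zinn] -> 16 lines: hou qwwn tzvo zinn vji tkv mhubc stolf faea osvy dtlv fawpc nck plv vsb ajz
Hunk 4: at line 6 remove [mhubc,stolf,faea] add [wke,wczmp] -> 15 lines: hou qwwn tzvo zinn vji tkv wke wczmp osvy dtlv fawpc nck plv vsb ajz
Final line 10: dtlv

Answer: dtlv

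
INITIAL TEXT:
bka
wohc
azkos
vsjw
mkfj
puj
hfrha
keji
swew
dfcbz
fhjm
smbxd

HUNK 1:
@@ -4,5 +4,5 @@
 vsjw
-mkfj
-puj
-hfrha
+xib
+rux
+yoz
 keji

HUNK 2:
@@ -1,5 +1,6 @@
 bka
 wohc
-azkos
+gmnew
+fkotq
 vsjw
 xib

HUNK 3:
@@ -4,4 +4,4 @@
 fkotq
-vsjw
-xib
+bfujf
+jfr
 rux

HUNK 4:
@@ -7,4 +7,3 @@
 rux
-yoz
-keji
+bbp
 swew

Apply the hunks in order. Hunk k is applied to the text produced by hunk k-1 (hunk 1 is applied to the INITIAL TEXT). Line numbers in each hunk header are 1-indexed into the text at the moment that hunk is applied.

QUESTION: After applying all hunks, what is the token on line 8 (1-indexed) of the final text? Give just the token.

Hunk 1: at line 4 remove [mkfj,puj,hfrha] add [xib,rux,yoz] -> 12 lines: bka wohc azkos vsjw xib rux yoz keji swew dfcbz fhjm smbxd
Hunk 2: at line 1 remove [azkos] add [gmnew,fkotq] -> 13 lines: bka wohc gmnew fkotq vsjw xib rux yoz keji swew dfcbz fhjm smbxd
Hunk 3: at line 4 remove [vsjw,xib] add [bfujf,jfr] -> 13 lines: bka wohc gmnew fkotq bfujf jfr rux yoz keji swew dfcbz fhjm smbxd
Hunk 4: at line 7 remove [yoz,keji] add [bbp] -> 12 lines: bka wohc gmnew fkotq bfujf jfr rux bbp swew dfcbz fhjm smbxd
Final line 8: bbp

Answer: bbp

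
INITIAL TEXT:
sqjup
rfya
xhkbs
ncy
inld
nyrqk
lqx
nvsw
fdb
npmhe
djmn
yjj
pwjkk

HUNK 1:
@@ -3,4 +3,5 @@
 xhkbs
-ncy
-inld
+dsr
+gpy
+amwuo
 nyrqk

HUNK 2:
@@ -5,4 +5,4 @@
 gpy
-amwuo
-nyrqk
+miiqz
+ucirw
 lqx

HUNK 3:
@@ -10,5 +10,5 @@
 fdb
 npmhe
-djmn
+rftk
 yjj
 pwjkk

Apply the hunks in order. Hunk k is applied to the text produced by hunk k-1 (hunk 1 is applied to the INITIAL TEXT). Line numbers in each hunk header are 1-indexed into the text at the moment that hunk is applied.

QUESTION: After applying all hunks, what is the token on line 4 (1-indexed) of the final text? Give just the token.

Hunk 1: at line 3 remove [ncy,inld] add [dsr,gpy,amwuo] -> 14 lines: sqjup rfya xhkbs dsr gpy amwuo nyrqk lqx nvsw fdb npmhe djmn yjj pwjkk
Hunk 2: at line 5 remove [amwuo,nyrqk] add [miiqz,ucirw] -> 14 lines: sqjup rfya xhkbs dsr gpy miiqz ucirw lqx nvsw fdb npmhe djmn yjj pwjkk
Hunk 3: at line 10 remove [djmn] add [rftk] -> 14 lines: sqjup rfya xhkbs dsr gpy miiqz ucirw lqx nvsw fdb npmhe rftk yjj pwjkk
Final line 4: dsr

Answer: dsr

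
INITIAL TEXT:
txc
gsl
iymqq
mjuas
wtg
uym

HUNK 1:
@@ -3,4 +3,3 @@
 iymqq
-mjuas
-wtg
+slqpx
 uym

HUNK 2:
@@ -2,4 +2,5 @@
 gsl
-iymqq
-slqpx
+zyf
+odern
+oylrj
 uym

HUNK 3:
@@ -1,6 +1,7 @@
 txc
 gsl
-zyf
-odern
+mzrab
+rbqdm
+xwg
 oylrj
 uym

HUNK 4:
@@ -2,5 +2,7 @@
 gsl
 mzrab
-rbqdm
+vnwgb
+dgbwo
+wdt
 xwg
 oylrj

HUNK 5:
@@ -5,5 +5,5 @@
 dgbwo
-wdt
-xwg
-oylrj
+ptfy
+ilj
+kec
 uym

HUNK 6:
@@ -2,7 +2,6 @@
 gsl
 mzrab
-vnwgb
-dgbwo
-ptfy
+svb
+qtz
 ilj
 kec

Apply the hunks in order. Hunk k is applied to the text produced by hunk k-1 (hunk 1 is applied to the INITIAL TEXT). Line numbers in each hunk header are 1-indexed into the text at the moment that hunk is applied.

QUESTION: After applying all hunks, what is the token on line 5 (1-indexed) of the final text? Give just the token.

Hunk 1: at line 3 remove [mjuas,wtg] add [slqpx] -> 5 lines: txc gsl iymqq slqpx uym
Hunk 2: at line 2 remove [iymqq,slqpx] add [zyf,odern,oylrj] -> 6 lines: txc gsl zyf odern oylrj uym
Hunk 3: at line 1 remove [zyf,odern] add [mzrab,rbqdm,xwg] -> 7 lines: txc gsl mzrab rbqdm xwg oylrj uym
Hunk 4: at line 2 remove [rbqdm] add [vnwgb,dgbwo,wdt] -> 9 lines: txc gsl mzrab vnwgb dgbwo wdt xwg oylrj uym
Hunk 5: at line 5 remove [wdt,xwg,oylrj] add [ptfy,ilj,kec] -> 9 lines: txc gsl mzrab vnwgb dgbwo ptfy ilj kec uym
Hunk 6: at line 2 remove [vnwgb,dgbwo,ptfy] add [svb,qtz] -> 8 lines: txc gsl mzrab svb qtz ilj kec uym
Final line 5: qtz

Answer: qtz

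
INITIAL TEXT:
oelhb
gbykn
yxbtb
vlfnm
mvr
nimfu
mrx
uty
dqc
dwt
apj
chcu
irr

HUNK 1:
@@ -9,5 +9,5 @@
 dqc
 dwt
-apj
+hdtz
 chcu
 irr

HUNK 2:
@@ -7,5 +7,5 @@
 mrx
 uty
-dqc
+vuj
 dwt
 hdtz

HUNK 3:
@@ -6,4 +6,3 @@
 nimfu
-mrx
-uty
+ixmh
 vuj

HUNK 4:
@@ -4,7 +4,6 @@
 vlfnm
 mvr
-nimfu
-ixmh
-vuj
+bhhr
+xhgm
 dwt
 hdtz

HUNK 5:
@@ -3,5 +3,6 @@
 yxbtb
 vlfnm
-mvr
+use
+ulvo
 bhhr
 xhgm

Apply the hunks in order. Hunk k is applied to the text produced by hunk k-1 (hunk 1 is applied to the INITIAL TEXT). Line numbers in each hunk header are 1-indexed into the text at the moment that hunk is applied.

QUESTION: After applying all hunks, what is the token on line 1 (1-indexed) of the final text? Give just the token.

Hunk 1: at line 9 remove [apj] add [hdtz] -> 13 lines: oelhb gbykn yxbtb vlfnm mvr nimfu mrx uty dqc dwt hdtz chcu irr
Hunk 2: at line 7 remove [dqc] add [vuj] -> 13 lines: oelhb gbykn yxbtb vlfnm mvr nimfu mrx uty vuj dwt hdtz chcu irr
Hunk 3: at line 6 remove [mrx,uty] add [ixmh] -> 12 lines: oelhb gbykn yxbtb vlfnm mvr nimfu ixmh vuj dwt hdtz chcu irr
Hunk 4: at line 4 remove [nimfu,ixmh,vuj] add [bhhr,xhgm] -> 11 lines: oelhb gbykn yxbtb vlfnm mvr bhhr xhgm dwt hdtz chcu irr
Hunk 5: at line 3 remove [mvr] add [use,ulvo] -> 12 lines: oelhb gbykn yxbtb vlfnm use ulvo bhhr xhgm dwt hdtz chcu irr
Final line 1: oelhb

Answer: oelhb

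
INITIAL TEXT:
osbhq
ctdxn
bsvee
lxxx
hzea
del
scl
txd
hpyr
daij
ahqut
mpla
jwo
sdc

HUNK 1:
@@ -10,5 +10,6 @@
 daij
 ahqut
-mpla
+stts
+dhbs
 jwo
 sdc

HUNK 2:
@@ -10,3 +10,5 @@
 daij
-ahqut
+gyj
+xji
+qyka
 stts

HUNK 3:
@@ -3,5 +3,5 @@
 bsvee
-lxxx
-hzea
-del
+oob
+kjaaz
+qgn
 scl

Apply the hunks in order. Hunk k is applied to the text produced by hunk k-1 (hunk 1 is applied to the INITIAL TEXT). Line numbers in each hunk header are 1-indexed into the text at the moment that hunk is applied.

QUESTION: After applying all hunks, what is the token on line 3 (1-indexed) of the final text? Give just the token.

Hunk 1: at line 10 remove [mpla] add [stts,dhbs] -> 15 lines: osbhq ctdxn bsvee lxxx hzea del scl txd hpyr daij ahqut stts dhbs jwo sdc
Hunk 2: at line 10 remove [ahqut] add [gyj,xji,qyka] -> 17 lines: osbhq ctdxn bsvee lxxx hzea del scl txd hpyr daij gyj xji qyka stts dhbs jwo sdc
Hunk 3: at line 3 remove [lxxx,hzea,del] add [oob,kjaaz,qgn] -> 17 lines: osbhq ctdxn bsvee oob kjaaz qgn scl txd hpyr daij gyj xji qyka stts dhbs jwo sdc
Final line 3: bsvee

Answer: bsvee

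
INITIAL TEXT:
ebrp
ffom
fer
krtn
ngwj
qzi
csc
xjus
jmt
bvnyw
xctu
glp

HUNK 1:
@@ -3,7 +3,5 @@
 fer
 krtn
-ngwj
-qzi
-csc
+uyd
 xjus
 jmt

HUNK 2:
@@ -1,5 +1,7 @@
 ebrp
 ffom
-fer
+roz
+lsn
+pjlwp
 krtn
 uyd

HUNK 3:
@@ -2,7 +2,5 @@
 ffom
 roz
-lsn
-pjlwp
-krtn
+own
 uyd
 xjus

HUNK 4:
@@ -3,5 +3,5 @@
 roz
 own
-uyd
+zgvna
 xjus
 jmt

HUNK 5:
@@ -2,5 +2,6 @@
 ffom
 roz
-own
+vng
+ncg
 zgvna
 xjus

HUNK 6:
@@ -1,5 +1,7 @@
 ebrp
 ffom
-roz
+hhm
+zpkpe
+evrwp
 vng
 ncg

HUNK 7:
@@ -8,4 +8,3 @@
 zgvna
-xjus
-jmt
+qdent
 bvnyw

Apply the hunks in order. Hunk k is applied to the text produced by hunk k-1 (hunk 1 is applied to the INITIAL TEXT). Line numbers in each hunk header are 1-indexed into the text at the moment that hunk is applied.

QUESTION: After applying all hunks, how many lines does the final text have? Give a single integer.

Answer: 12

Derivation:
Hunk 1: at line 3 remove [ngwj,qzi,csc] add [uyd] -> 10 lines: ebrp ffom fer krtn uyd xjus jmt bvnyw xctu glp
Hunk 2: at line 1 remove [fer] add [roz,lsn,pjlwp] -> 12 lines: ebrp ffom roz lsn pjlwp krtn uyd xjus jmt bvnyw xctu glp
Hunk 3: at line 2 remove [lsn,pjlwp,krtn] add [own] -> 10 lines: ebrp ffom roz own uyd xjus jmt bvnyw xctu glp
Hunk 4: at line 3 remove [uyd] add [zgvna] -> 10 lines: ebrp ffom roz own zgvna xjus jmt bvnyw xctu glp
Hunk 5: at line 2 remove [own] add [vng,ncg] -> 11 lines: ebrp ffom roz vng ncg zgvna xjus jmt bvnyw xctu glp
Hunk 6: at line 1 remove [roz] add [hhm,zpkpe,evrwp] -> 13 lines: ebrp ffom hhm zpkpe evrwp vng ncg zgvna xjus jmt bvnyw xctu glp
Hunk 7: at line 8 remove [xjus,jmt] add [qdent] -> 12 lines: ebrp ffom hhm zpkpe evrwp vng ncg zgvna qdent bvnyw xctu glp
Final line count: 12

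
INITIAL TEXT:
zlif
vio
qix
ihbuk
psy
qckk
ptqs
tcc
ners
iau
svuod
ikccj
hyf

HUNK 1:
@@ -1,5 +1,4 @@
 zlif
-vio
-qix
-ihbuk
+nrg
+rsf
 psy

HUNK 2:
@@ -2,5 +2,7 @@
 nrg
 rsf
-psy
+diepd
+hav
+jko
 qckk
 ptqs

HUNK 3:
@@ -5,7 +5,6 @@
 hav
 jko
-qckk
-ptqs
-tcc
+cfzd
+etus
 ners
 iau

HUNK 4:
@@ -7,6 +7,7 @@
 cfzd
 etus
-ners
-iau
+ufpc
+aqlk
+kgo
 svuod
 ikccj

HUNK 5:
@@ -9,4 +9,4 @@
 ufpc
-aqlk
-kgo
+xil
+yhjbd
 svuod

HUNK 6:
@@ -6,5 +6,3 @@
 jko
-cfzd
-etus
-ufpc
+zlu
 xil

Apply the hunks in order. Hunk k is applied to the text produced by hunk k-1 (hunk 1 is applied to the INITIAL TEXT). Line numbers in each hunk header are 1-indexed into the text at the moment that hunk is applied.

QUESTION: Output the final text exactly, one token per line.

Answer: zlif
nrg
rsf
diepd
hav
jko
zlu
xil
yhjbd
svuod
ikccj
hyf

Derivation:
Hunk 1: at line 1 remove [vio,qix,ihbuk] add [nrg,rsf] -> 12 lines: zlif nrg rsf psy qckk ptqs tcc ners iau svuod ikccj hyf
Hunk 2: at line 2 remove [psy] add [diepd,hav,jko] -> 14 lines: zlif nrg rsf diepd hav jko qckk ptqs tcc ners iau svuod ikccj hyf
Hunk 3: at line 5 remove [qckk,ptqs,tcc] add [cfzd,etus] -> 13 lines: zlif nrg rsf diepd hav jko cfzd etus ners iau svuod ikccj hyf
Hunk 4: at line 7 remove [ners,iau] add [ufpc,aqlk,kgo] -> 14 lines: zlif nrg rsf diepd hav jko cfzd etus ufpc aqlk kgo svuod ikccj hyf
Hunk 5: at line 9 remove [aqlk,kgo] add [xil,yhjbd] -> 14 lines: zlif nrg rsf diepd hav jko cfzd etus ufpc xil yhjbd svuod ikccj hyf
Hunk 6: at line 6 remove [cfzd,etus,ufpc] add [zlu] -> 12 lines: zlif nrg rsf diepd hav jko zlu xil yhjbd svuod ikccj hyf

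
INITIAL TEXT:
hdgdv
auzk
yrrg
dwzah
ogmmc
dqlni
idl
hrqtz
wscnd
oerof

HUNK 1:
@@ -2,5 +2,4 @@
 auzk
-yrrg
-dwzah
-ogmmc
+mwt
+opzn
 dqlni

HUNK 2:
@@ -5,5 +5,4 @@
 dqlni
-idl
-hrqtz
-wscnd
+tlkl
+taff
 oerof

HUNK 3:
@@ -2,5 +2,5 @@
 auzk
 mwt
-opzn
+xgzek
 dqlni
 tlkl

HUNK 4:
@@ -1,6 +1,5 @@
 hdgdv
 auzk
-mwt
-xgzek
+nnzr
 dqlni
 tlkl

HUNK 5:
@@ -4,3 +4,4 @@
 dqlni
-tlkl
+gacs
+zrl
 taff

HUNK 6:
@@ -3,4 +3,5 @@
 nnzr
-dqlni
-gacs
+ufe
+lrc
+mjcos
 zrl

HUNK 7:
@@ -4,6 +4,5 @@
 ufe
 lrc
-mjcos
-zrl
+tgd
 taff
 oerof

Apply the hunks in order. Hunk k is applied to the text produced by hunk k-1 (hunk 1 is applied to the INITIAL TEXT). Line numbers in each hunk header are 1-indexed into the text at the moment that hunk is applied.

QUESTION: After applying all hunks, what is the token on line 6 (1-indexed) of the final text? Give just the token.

Answer: tgd

Derivation:
Hunk 1: at line 2 remove [yrrg,dwzah,ogmmc] add [mwt,opzn] -> 9 lines: hdgdv auzk mwt opzn dqlni idl hrqtz wscnd oerof
Hunk 2: at line 5 remove [idl,hrqtz,wscnd] add [tlkl,taff] -> 8 lines: hdgdv auzk mwt opzn dqlni tlkl taff oerof
Hunk 3: at line 2 remove [opzn] add [xgzek] -> 8 lines: hdgdv auzk mwt xgzek dqlni tlkl taff oerof
Hunk 4: at line 1 remove [mwt,xgzek] add [nnzr] -> 7 lines: hdgdv auzk nnzr dqlni tlkl taff oerof
Hunk 5: at line 4 remove [tlkl] add [gacs,zrl] -> 8 lines: hdgdv auzk nnzr dqlni gacs zrl taff oerof
Hunk 6: at line 3 remove [dqlni,gacs] add [ufe,lrc,mjcos] -> 9 lines: hdgdv auzk nnzr ufe lrc mjcos zrl taff oerof
Hunk 7: at line 4 remove [mjcos,zrl] add [tgd] -> 8 lines: hdgdv auzk nnzr ufe lrc tgd taff oerof
Final line 6: tgd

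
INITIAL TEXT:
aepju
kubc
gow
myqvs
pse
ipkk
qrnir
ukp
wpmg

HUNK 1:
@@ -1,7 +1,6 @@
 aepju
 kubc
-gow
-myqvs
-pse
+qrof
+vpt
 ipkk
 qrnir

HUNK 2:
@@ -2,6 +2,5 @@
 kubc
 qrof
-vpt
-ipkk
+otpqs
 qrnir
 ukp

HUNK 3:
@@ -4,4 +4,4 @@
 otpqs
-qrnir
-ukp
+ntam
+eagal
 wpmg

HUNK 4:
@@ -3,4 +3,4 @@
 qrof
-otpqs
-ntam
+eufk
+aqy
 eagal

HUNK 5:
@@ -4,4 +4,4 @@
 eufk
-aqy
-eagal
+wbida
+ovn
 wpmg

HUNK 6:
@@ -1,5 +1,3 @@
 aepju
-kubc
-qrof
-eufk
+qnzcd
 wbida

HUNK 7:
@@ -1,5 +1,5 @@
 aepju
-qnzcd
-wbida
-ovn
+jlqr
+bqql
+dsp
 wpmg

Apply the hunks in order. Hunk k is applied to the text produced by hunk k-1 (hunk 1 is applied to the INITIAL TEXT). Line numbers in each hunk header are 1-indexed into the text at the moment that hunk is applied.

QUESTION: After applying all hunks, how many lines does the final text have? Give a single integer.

Hunk 1: at line 1 remove [gow,myqvs,pse] add [qrof,vpt] -> 8 lines: aepju kubc qrof vpt ipkk qrnir ukp wpmg
Hunk 2: at line 2 remove [vpt,ipkk] add [otpqs] -> 7 lines: aepju kubc qrof otpqs qrnir ukp wpmg
Hunk 3: at line 4 remove [qrnir,ukp] add [ntam,eagal] -> 7 lines: aepju kubc qrof otpqs ntam eagal wpmg
Hunk 4: at line 3 remove [otpqs,ntam] add [eufk,aqy] -> 7 lines: aepju kubc qrof eufk aqy eagal wpmg
Hunk 5: at line 4 remove [aqy,eagal] add [wbida,ovn] -> 7 lines: aepju kubc qrof eufk wbida ovn wpmg
Hunk 6: at line 1 remove [kubc,qrof,eufk] add [qnzcd] -> 5 lines: aepju qnzcd wbida ovn wpmg
Hunk 7: at line 1 remove [qnzcd,wbida,ovn] add [jlqr,bqql,dsp] -> 5 lines: aepju jlqr bqql dsp wpmg
Final line count: 5

Answer: 5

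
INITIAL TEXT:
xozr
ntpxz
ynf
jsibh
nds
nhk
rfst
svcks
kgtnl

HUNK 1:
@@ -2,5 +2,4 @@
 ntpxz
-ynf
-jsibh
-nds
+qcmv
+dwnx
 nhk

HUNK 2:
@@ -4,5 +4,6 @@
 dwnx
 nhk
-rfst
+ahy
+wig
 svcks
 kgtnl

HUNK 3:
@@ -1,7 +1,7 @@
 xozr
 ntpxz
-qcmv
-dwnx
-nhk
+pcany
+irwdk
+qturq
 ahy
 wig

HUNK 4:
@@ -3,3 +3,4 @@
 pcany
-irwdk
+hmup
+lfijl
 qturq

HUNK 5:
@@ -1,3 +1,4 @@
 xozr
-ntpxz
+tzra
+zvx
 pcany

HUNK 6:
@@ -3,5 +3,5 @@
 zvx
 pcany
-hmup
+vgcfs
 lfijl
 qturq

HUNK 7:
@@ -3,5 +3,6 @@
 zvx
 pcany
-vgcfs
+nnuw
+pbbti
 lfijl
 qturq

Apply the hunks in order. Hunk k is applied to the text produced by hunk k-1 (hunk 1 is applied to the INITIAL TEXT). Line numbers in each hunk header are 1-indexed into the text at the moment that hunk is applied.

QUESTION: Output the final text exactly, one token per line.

Answer: xozr
tzra
zvx
pcany
nnuw
pbbti
lfijl
qturq
ahy
wig
svcks
kgtnl

Derivation:
Hunk 1: at line 2 remove [ynf,jsibh,nds] add [qcmv,dwnx] -> 8 lines: xozr ntpxz qcmv dwnx nhk rfst svcks kgtnl
Hunk 2: at line 4 remove [rfst] add [ahy,wig] -> 9 lines: xozr ntpxz qcmv dwnx nhk ahy wig svcks kgtnl
Hunk 3: at line 1 remove [qcmv,dwnx,nhk] add [pcany,irwdk,qturq] -> 9 lines: xozr ntpxz pcany irwdk qturq ahy wig svcks kgtnl
Hunk 4: at line 3 remove [irwdk] add [hmup,lfijl] -> 10 lines: xozr ntpxz pcany hmup lfijl qturq ahy wig svcks kgtnl
Hunk 5: at line 1 remove [ntpxz] add [tzra,zvx] -> 11 lines: xozr tzra zvx pcany hmup lfijl qturq ahy wig svcks kgtnl
Hunk 6: at line 3 remove [hmup] add [vgcfs] -> 11 lines: xozr tzra zvx pcany vgcfs lfijl qturq ahy wig svcks kgtnl
Hunk 7: at line 3 remove [vgcfs] add [nnuw,pbbti] -> 12 lines: xozr tzra zvx pcany nnuw pbbti lfijl qturq ahy wig svcks kgtnl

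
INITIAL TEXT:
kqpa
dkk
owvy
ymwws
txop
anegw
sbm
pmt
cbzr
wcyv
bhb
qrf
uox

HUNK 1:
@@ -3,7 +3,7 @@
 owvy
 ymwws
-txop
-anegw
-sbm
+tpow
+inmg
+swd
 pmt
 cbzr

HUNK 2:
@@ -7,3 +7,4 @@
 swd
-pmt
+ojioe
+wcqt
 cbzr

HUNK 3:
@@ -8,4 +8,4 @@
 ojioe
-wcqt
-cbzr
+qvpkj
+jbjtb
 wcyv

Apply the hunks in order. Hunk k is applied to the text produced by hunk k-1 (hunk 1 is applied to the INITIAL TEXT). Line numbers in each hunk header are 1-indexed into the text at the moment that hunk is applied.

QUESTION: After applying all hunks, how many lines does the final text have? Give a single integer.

Hunk 1: at line 3 remove [txop,anegw,sbm] add [tpow,inmg,swd] -> 13 lines: kqpa dkk owvy ymwws tpow inmg swd pmt cbzr wcyv bhb qrf uox
Hunk 2: at line 7 remove [pmt] add [ojioe,wcqt] -> 14 lines: kqpa dkk owvy ymwws tpow inmg swd ojioe wcqt cbzr wcyv bhb qrf uox
Hunk 3: at line 8 remove [wcqt,cbzr] add [qvpkj,jbjtb] -> 14 lines: kqpa dkk owvy ymwws tpow inmg swd ojioe qvpkj jbjtb wcyv bhb qrf uox
Final line count: 14

Answer: 14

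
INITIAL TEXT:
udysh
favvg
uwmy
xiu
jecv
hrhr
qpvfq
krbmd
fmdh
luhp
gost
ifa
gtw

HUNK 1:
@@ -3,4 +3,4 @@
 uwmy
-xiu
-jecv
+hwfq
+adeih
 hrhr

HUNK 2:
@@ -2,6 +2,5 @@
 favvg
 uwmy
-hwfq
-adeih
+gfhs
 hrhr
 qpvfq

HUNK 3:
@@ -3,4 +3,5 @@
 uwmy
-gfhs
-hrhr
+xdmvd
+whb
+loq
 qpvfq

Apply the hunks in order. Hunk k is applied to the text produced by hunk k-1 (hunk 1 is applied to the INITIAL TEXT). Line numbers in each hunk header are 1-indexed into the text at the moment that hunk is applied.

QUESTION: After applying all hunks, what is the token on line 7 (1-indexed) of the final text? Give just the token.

Hunk 1: at line 3 remove [xiu,jecv] add [hwfq,adeih] -> 13 lines: udysh favvg uwmy hwfq adeih hrhr qpvfq krbmd fmdh luhp gost ifa gtw
Hunk 2: at line 2 remove [hwfq,adeih] add [gfhs] -> 12 lines: udysh favvg uwmy gfhs hrhr qpvfq krbmd fmdh luhp gost ifa gtw
Hunk 3: at line 3 remove [gfhs,hrhr] add [xdmvd,whb,loq] -> 13 lines: udysh favvg uwmy xdmvd whb loq qpvfq krbmd fmdh luhp gost ifa gtw
Final line 7: qpvfq

Answer: qpvfq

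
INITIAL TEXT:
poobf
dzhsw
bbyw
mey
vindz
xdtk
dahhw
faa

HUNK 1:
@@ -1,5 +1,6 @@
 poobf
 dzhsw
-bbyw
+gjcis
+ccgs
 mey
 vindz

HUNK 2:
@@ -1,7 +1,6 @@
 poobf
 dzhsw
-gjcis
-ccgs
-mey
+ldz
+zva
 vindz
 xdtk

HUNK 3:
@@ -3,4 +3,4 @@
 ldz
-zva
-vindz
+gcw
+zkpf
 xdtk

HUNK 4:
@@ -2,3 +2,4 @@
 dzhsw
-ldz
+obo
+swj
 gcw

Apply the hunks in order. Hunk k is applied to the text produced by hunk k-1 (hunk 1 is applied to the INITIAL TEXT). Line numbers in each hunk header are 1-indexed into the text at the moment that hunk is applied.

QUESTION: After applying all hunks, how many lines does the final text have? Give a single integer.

Answer: 9

Derivation:
Hunk 1: at line 1 remove [bbyw] add [gjcis,ccgs] -> 9 lines: poobf dzhsw gjcis ccgs mey vindz xdtk dahhw faa
Hunk 2: at line 1 remove [gjcis,ccgs,mey] add [ldz,zva] -> 8 lines: poobf dzhsw ldz zva vindz xdtk dahhw faa
Hunk 3: at line 3 remove [zva,vindz] add [gcw,zkpf] -> 8 lines: poobf dzhsw ldz gcw zkpf xdtk dahhw faa
Hunk 4: at line 2 remove [ldz] add [obo,swj] -> 9 lines: poobf dzhsw obo swj gcw zkpf xdtk dahhw faa
Final line count: 9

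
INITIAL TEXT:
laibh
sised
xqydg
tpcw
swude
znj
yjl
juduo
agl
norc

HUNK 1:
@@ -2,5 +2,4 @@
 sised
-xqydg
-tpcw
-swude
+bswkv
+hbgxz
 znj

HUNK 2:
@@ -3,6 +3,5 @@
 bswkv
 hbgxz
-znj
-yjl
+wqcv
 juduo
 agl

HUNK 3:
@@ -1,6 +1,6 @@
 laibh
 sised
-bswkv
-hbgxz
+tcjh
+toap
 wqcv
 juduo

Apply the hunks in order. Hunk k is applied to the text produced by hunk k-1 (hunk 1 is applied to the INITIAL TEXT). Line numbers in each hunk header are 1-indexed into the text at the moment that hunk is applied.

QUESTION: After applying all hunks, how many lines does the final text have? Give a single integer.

Answer: 8

Derivation:
Hunk 1: at line 2 remove [xqydg,tpcw,swude] add [bswkv,hbgxz] -> 9 lines: laibh sised bswkv hbgxz znj yjl juduo agl norc
Hunk 2: at line 3 remove [znj,yjl] add [wqcv] -> 8 lines: laibh sised bswkv hbgxz wqcv juduo agl norc
Hunk 3: at line 1 remove [bswkv,hbgxz] add [tcjh,toap] -> 8 lines: laibh sised tcjh toap wqcv juduo agl norc
Final line count: 8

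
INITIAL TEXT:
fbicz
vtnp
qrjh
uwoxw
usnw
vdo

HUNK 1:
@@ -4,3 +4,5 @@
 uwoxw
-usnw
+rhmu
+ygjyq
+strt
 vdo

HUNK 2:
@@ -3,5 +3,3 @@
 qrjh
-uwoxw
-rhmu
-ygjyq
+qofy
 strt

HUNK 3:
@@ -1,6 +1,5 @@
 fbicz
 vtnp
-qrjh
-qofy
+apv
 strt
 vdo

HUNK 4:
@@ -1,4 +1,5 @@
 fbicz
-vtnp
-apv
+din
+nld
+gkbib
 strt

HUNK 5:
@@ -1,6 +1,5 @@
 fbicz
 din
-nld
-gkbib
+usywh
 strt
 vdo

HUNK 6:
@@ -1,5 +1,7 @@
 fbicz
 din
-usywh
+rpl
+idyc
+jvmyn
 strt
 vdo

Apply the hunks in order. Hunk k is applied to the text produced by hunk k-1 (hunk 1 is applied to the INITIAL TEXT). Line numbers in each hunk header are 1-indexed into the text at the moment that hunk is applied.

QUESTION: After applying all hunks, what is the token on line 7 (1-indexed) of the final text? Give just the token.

Hunk 1: at line 4 remove [usnw] add [rhmu,ygjyq,strt] -> 8 lines: fbicz vtnp qrjh uwoxw rhmu ygjyq strt vdo
Hunk 2: at line 3 remove [uwoxw,rhmu,ygjyq] add [qofy] -> 6 lines: fbicz vtnp qrjh qofy strt vdo
Hunk 3: at line 1 remove [qrjh,qofy] add [apv] -> 5 lines: fbicz vtnp apv strt vdo
Hunk 4: at line 1 remove [vtnp,apv] add [din,nld,gkbib] -> 6 lines: fbicz din nld gkbib strt vdo
Hunk 5: at line 1 remove [nld,gkbib] add [usywh] -> 5 lines: fbicz din usywh strt vdo
Hunk 6: at line 1 remove [usywh] add [rpl,idyc,jvmyn] -> 7 lines: fbicz din rpl idyc jvmyn strt vdo
Final line 7: vdo

Answer: vdo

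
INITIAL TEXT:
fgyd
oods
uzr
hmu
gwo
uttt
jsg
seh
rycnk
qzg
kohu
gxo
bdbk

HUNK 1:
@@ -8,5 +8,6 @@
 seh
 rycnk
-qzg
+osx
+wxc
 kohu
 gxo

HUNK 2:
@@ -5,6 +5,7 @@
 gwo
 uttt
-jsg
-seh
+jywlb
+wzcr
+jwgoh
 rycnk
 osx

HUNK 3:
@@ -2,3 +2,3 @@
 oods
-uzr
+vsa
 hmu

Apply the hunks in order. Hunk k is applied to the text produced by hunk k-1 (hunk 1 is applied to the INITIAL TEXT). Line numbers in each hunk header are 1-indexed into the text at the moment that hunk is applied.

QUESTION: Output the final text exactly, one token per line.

Hunk 1: at line 8 remove [qzg] add [osx,wxc] -> 14 lines: fgyd oods uzr hmu gwo uttt jsg seh rycnk osx wxc kohu gxo bdbk
Hunk 2: at line 5 remove [jsg,seh] add [jywlb,wzcr,jwgoh] -> 15 lines: fgyd oods uzr hmu gwo uttt jywlb wzcr jwgoh rycnk osx wxc kohu gxo bdbk
Hunk 3: at line 2 remove [uzr] add [vsa] -> 15 lines: fgyd oods vsa hmu gwo uttt jywlb wzcr jwgoh rycnk osx wxc kohu gxo bdbk

Answer: fgyd
oods
vsa
hmu
gwo
uttt
jywlb
wzcr
jwgoh
rycnk
osx
wxc
kohu
gxo
bdbk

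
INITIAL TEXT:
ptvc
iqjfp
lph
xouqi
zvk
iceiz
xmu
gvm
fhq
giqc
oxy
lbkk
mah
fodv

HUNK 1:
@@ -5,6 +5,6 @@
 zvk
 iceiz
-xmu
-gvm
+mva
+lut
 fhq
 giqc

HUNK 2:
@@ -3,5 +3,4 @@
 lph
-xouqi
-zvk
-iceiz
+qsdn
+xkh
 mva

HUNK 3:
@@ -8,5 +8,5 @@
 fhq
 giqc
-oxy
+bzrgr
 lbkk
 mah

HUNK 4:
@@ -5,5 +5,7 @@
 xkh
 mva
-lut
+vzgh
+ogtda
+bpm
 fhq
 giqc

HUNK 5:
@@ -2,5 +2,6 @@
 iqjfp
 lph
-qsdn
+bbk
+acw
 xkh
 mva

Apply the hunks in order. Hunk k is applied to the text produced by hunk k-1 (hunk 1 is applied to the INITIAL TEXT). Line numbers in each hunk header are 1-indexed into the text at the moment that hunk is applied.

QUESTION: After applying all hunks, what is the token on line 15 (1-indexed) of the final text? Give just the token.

Hunk 1: at line 5 remove [xmu,gvm] add [mva,lut] -> 14 lines: ptvc iqjfp lph xouqi zvk iceiz mva lut fhq giqc oxy lbkk mah fodv
Hunk 2: at line 3 remove [xouqi,zvk,iceiz] add [qsdn,xkh] -> 13 lines: ptvc iqjfp lph qsdn xkh mva lut fhq giqc oxy lbkk mah fodv
Hunk 3: at line 8 remove [oxy] add [bzrgr] -> 13 lines: ptvc iqjfp lph qsdn xkh mva lut fhq giqc bzrgr lbkk mah fodv
Hunk 4: at line 5 remove [lut] add [vzgh,ogtda,bpm] -> 15 lines: ptvc iqjfp lph qsdn xkh mva vzgh ogtda bpm fhq giqc bzrgr lbkk mah fodv
Hunk 5: at line 2 remove [qsdn] add [bbk,acw] -> 16 lines: ptvc iqjfp lph bbk acw xkh mva vzgh ogtda bpm fhq giqc bzrgr lbkk mah fodv
Final line 15: mah

Answer: mah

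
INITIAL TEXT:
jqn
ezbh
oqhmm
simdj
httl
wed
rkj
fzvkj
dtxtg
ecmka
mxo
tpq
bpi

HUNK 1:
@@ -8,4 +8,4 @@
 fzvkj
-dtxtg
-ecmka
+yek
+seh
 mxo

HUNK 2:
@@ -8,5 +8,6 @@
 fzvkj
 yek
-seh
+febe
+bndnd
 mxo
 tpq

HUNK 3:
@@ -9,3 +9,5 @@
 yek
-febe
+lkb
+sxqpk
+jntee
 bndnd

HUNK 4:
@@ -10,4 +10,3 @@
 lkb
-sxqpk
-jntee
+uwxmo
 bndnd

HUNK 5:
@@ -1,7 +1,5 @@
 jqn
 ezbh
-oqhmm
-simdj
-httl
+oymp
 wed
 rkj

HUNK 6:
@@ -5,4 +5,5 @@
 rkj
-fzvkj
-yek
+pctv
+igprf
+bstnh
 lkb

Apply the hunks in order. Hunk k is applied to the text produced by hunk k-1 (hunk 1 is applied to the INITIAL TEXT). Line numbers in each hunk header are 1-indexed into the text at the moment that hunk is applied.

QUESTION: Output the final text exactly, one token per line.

Hunk 1: at line 8 remove [dtxtg,ecmka] add [yek,seh] -> 13 lines: jqn ezbh oqhmm simdj httl wed rkj fzvkj yek seh mxo tpq bpi
Hunk 2: at line 8 remove [seh] add [febe,bndnd] -> 14 lines: jqn ezbh oqhmm simdj httl wed rkj fzvkj yek febe bndnd mxo tpq bpi
Hunk 3: at line 9 remove [febe] add [lkb,sxqpk,jntee] -> 16 lines: jqn ezbh oqhmm simdj httl wed rkj fzvkj yek lkb sxqpk jntee bndnd mxo tpq bpi
Hunk 4: at line 10 remove [sxqpk,jntee] add [uwxmo] -> 15 lines: jqn ezbh oqhmm simdj httl wed rkj fzvkj yek lkb uwxmo bndnd mxo tpq bpi
Hunk 5: at line 1 remove [oqhmm,simdj,httl] add [oymp] -> 13 lines: jqn ezbh oymp wed rkj fzvkj yek lkb uwxmo bndnd mxo tpq bpi
Hunk 6: at line 5 remove [fzvkj,yek] add [pctv,igprf,bstnh] -> 14 lines: jqn ezbh oymp wed rkj pctv igprf bstnh lkb uwxmo bndnd mxo tpq bpi

Answer: jqn
ezbh
oymp
wed
rkj
pctv
igprf
bstnh
lkb
uwxmo
bndnd
mxo
tpq
bpi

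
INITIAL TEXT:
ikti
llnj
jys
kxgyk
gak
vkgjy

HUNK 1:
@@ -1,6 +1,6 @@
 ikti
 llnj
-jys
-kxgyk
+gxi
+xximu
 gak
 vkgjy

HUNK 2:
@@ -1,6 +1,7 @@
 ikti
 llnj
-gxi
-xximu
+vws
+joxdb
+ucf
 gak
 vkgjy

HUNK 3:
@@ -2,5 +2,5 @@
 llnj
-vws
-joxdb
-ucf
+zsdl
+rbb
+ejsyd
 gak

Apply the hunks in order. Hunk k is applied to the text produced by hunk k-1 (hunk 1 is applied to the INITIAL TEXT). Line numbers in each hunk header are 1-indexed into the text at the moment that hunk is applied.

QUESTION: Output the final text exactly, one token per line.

Hunk 1: at line 1 remove [jys,kxgyk] add [gxi,xximu] -> 6 lines: ikti llnj gxi xximu gak vkgjy
Hunk 2: at line 1 remove [gxi,xximu] add [vws,joxdb,ucf] -> 7 lines: ikti llnj vws joxdb ucf gak vkgjy
Hunk 3: at line 2 remove [vws,joxdb,ucf] add [zsdl,rbb,ejsyd] -> 7 lines: ikti llnj zsdl rbb ejsyd gak vkgjy

Answer: ikti
llnj
zsdl
rbb
ejsyd
gak
vkgjy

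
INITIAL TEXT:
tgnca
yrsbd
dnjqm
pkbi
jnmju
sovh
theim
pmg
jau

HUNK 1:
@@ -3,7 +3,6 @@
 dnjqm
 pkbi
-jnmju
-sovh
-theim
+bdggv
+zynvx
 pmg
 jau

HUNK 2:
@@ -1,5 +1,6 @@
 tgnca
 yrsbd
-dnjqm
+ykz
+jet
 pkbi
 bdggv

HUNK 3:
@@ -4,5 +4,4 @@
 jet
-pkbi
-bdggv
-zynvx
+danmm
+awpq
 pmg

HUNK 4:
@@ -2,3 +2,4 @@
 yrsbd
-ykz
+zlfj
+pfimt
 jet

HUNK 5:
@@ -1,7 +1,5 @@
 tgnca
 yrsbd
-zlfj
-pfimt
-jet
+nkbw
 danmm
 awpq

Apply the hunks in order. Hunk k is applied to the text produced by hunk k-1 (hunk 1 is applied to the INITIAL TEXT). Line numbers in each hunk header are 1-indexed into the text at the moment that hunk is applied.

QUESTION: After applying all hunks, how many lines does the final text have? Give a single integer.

Answer: 7

Derivation:
Hunk 1: at line 3 remove [jnmju,sovh,theim] add [bdggv,zynvx] -> 8 lines: tgnca yrsbd dnjqm pkbi bdggv zynvx pmg jau
Hunk 2: at line 1 remove [dnjqm] add [ykz,jet] -> 9 lines: tgnca yrsbd ykz jet pkbi bdggv zynvx pmg jau
Hunk 3: at line 4 remove [pkbi,bdggv,zynvx] add [danmm,awpq] -> 8 lines: tgnca yrsbd ykz jet danmm awpq pmg jau
Hunk 4: at line 2 remove [ykz] add [zlfj,pfimt] -> 9 lines: tgnca yrsbd zlfj pfimt jet danmm awpq pmg jau
Hunk 5: at line 1 remove [zlfj,pfimt,jet] add [nkbw] -> 7 lines: tgnca yrsbd nkbw danmm awpq pmg jau
Final line count: 7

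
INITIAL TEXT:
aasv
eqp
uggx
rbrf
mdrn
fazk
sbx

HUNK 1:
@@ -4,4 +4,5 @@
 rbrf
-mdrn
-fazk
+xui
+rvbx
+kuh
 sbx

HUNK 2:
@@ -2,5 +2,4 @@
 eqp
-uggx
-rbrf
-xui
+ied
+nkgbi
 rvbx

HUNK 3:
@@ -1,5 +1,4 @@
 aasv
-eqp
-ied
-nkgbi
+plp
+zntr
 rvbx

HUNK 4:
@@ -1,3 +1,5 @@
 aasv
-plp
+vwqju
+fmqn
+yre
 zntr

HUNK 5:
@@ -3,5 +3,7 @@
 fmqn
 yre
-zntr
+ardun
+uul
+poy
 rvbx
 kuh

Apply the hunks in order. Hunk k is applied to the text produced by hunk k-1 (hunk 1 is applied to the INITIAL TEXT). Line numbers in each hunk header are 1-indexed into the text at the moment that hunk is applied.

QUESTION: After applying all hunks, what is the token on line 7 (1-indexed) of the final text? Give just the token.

Hunk 1: at line 4 remove [mdrn,fazk] add [xui,rvbx,kuh] -> 8 lines: aasv eqp uggx rbrf xui rvbx kuh sbx
Hunk 2: at line 2 remove [uggx,rbrf,xui] add [ied,nkgbi] -> 7 lines: aasv eqp ied nkgbi rvbx kuh sbx
Hunk 3: at line 1 remove [eqp,ied,nkgbi] add [plp,zntr] -> 6 lines: aasv plp zntr rvbx kuh sbx
Hunk 4: at line 1 remove [plp] add [vwqju,fmqn,yre] -> 8 lines: aasv vwqju fmqn yre zntr rvbx kuh sbx
Hunk 5: at line 3 remove [zntr] add [ardun,uul,poy] -> 10 lines: aasv vwqju fmqn yre ardun uul poy rvbx kuh sbx
Final line 7: poy

Answer: poy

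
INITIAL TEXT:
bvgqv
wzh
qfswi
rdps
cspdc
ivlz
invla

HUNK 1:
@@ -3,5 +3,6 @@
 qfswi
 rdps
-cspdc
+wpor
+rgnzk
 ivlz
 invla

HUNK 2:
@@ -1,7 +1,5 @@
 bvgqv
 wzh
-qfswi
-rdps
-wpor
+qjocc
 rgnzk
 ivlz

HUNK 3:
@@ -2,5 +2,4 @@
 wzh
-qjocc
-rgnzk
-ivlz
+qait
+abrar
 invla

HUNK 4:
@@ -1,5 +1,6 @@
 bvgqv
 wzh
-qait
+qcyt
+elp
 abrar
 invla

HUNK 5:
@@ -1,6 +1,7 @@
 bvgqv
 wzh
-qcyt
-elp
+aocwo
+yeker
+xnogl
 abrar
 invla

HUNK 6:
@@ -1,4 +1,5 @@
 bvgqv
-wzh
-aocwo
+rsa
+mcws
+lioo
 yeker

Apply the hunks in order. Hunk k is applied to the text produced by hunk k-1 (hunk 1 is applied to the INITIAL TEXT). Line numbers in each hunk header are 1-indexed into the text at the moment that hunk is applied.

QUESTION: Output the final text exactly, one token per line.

Hunk 1: at line 3 remove [cspdc] add [wpor,rgnzk] -> 8 lines: bvgqv wzh qfswi rdps wpor rgnzk ivlz invla
Hunk 2: at line 1 remove [qfswi,rdps,wpor] add [qjocc] -> 6 lines: bvgqv wzh qjocc rgnzk ivlz invla
Hunk 3: at line 2 remove [qjocc,rgnzk,ivlz] add [qait,abrar] -> 5 lines: bvgqv wzh qait abrar invla
Hunk 4: at line 1 remove [qait] add [qcyt,elp] -> 6 lines: bvgqv wzh qcyt elp abrar invla
Hunk 5: at line 1 remove [qcyt,elp] add [aocwo,yeker,xnogl] -> 7 lines: bvgqv wzh aocwo yeker xnogl abrar invla
Hunk 6: at line 1 remove [wzh,aocwo] add [rsa,mcws,lioo] -> 8 lines: bvgqv rsa mcws lioo yeker xnogl abrar invla

Answer: bvgqv
rsa
mcws
lioo
yeker
xnogl
abrar
invla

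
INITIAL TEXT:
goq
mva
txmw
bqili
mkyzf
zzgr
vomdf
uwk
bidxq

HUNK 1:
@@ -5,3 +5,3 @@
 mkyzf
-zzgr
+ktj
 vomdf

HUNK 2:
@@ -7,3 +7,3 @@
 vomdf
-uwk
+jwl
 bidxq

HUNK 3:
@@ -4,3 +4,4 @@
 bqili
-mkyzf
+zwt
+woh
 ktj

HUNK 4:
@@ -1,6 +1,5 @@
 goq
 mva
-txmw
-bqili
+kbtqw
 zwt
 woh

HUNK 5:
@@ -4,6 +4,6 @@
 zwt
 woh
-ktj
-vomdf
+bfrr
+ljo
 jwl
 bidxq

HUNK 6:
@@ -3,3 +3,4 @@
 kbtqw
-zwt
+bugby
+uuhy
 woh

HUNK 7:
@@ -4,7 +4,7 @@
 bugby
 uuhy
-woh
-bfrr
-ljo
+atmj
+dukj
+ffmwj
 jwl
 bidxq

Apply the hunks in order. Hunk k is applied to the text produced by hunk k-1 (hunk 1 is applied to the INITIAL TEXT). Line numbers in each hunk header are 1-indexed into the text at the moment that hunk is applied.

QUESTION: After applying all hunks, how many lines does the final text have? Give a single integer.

Answer: 10

Derivation:
Hunk 1: at line 5 remove [zzgr] add [ktj] -> 9 lines: goq mva txmw bqili mkyzf ktj vomdf uwk bidxq
Hunk 2: at line 7 remove [uwk] add [jwl] -> 9 lines: goq mva txmw bqili mkyzf ktj vomdf jwl bidxq
Hunk 3: at line 4 remove [mkyzf] add [zwt,woh] -> 10 lines: goq mva txmw bqili zwt woh ktj vomdf jwl bidxq
Hunk 4: at line 1 remove [txmw,bqili] add [kbtqw] -> 9 lines: goq mva kbtqw zwt woh ktj vomdf jwl bidxq
Hunk 5: at line 4 remove [ktj,vomdf] add [bfrr,ljo] -> 9 lines: goq mva kbtqw zwt woh bfrr ljo jwl bidxq
Hunk 6: at line 3 remove [zwt] add [bugby,uuhy] -> 10 lines: goq mva kbtqw bugby uuhy woh bfrr ljo jwl bidxq
Hunk 7: at line 4 remove [woh,bfrr,ljo] add [atmj,dukj,ffmwj] -> 10 lines: goq mva kbtqw bugby uuhy atmj dukj ffmwj jwl bidxq
Final line count: 10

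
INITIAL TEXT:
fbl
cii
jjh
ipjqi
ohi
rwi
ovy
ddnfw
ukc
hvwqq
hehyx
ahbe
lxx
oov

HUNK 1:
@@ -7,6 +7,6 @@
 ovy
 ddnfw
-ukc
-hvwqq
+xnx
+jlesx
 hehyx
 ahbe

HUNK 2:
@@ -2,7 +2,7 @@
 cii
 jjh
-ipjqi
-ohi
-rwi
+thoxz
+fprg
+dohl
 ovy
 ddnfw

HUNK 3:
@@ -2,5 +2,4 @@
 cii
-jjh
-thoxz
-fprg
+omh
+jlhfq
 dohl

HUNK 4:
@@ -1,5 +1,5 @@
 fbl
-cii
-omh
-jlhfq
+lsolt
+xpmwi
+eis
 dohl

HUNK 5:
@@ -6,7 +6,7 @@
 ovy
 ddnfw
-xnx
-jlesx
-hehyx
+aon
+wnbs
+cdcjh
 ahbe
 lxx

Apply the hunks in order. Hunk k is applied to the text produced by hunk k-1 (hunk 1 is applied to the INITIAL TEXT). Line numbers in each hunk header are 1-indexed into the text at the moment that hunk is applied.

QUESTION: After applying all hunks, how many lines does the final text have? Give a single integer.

Answer: 13

Derivation:
Hunk 1: at line 7 remove [ukc,hvwqq] add [xnx,jlesx] -> 14 lines: fbl cii jjh ipjqi ohi rwi ovy ddnfw xnx jlesx hehyx ahbe lxx oov
Hunk 2: at line 2 remove [ipjqi,ohi,rwi] add [thoxz,fprg,dohl] -> 14 lines: fbl cii jjh thoxz fprg dohl ovy ddnfw xnx jlesx hehyx ahbe lxx oov
Hunk 3: at line 2 remove [jjh,thoxz,fprg] add [omh,jlhfq] -> 13 lines: fbl cii omh jlhfq dohl ovy ddnfw xnx jlesx hehyx ahbe lxx oov
Hunk 4: at line 1 remove [cii,omh,jlhfq] add [lsolt,xpmwi,eis] -> 13 lines: fbl lsolt xpmwi eis dohl ovy ddnfw xnx jlesx hehyx ahbe lxx oov
Hunk 5: at line 6 remove [xnx,jlesx,hehyx] add [aon,wnbs,cdcjh] -> 13 lines: fbl lsolt xpmwi eis dohl ovy ddnfw aon wnbs cdcjh ahbe lxx oov
Final line count: 13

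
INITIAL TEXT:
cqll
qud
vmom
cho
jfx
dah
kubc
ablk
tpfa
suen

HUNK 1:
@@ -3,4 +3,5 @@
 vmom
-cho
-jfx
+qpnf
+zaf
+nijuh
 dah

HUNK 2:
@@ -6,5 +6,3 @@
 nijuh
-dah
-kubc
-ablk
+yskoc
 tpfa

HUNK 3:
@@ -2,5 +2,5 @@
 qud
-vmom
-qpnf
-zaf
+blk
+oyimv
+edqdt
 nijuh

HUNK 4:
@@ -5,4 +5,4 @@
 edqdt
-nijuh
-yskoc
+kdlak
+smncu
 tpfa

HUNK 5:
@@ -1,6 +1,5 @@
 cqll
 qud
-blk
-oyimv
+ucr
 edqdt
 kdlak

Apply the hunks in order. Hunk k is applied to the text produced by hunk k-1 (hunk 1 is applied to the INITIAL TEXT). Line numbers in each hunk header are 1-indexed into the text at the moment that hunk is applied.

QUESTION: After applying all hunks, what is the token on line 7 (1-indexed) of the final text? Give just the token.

Hunk 1: at line 3 remove [cho,jfx] add [qpnf,zaf,nijuh] -> 11 lines: cqll qud vmom qpnf zaf nijuh dah kubc ablk tpfa suen
Hunk 2: at line 6 remove [dah,kubc,ablk] add [yskoc] -> 9 lines: cqll qud vmom qpnf zaf nijuh yskoc tpfa suen
Hunk 3: at line 2 remove [vmom,qpnf,zaf] add [blk,oyimv,edqdt] -> 9 lines: cqll qud blk oyimv edqdt nijuh yskoc tpfa suen
Hunk 4: at line 5 remove [nijuh,yskoc] add [kdlak,smncu] -> 9 lines: cqll qud blk oyimv edqdt kdlak smncu tpfa suen
Hunk 5: at line 1 remove [blk,oyimv] add [ucr] -> 8 lines: cqll qud ucr edqdt kdlak smncu tpfa suen
Final line 7: tpfa

Answer: tpfa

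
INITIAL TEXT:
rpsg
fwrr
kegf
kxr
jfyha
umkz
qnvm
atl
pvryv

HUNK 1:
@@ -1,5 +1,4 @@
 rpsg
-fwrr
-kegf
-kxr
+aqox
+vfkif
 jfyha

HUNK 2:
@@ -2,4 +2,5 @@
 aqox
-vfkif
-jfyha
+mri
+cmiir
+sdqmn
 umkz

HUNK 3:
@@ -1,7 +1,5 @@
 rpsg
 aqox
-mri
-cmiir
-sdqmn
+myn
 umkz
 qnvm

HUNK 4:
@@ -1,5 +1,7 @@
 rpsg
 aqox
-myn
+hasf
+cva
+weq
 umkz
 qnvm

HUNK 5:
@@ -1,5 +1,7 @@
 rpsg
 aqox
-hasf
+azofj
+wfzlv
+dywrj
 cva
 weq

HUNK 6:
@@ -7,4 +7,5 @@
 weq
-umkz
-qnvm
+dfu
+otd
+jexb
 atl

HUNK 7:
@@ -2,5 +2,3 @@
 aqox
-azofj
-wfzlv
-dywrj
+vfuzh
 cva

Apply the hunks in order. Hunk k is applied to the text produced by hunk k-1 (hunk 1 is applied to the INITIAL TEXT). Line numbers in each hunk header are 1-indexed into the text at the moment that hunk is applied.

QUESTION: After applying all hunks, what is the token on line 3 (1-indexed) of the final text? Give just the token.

Hunk 1: at line 1 remove [fwrr,kegf,kxr] add [aqox,vfkif] -> 8 lines: rpsg aqox vfkif jfyha umkz qnvm atl pvryv
Hunk 2: at line 2 remove [vfkif,jfyha] add [mri,cmiir,sdqmn] -> 9 lines: rpsg aqox mri cmiir sdqmn umkz qnvm atl pvryv
Hunk 3: at line 1 remove [mri,cmiir,sdqmn] add [myn] -> 7 lines: rpsg aqox myn umkz qnvm atl pvryv
Hunk 4: at line 1 remove [myn] add [hasf,cva,weq] -> 9 lines: rpsg aqox hasf cva weq umkz qnvm atl pvryv
Hunk 5: at line 1 remove [hasf] add [azofj,wfzlv,dywrj] -> 11 lines: rpsg aqox azofj wfzlv dywrj cva weq umkz qnvm atl pvryv
Hunk 6: at line 7 remove [umkz,qnvm] add [dfu,otd,jexb] -> 12 lines: rpsg aqox azofj wfzlv dywrj cva weq dfu otd jexb atl pvryv
Hunk 7: at line 2 remove [azofj,wfzlv,dywrj] add [vfuzh] -> 10 lines: rpsg aqox vfuzh cva weq dfu otd jexb atl pvryv
Final line 3: vfuzh

Answer: vfuzh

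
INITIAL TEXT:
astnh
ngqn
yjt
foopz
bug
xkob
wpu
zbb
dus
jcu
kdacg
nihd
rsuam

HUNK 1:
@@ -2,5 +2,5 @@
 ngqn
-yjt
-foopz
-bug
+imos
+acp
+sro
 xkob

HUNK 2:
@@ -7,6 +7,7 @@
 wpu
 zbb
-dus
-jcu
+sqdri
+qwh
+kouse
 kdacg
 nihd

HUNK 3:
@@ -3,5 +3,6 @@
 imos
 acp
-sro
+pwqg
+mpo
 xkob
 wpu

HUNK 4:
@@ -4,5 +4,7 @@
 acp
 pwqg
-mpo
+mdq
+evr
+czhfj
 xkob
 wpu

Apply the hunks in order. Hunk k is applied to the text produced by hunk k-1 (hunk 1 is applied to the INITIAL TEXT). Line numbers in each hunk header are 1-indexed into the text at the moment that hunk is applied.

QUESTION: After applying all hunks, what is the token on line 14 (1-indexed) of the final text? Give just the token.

Hunk 1: at line 2 remove [yjt,foopz,bug] add [imos,acp,sro] -> 13 lines: astnh ngqn imos acp sro xkob wpu zbb dus jcu kdacg nihd rsuam
Hunk 2: at line 7 remove [dus,jcu] add [sqdri,qwh,kouse] -> 14 lines: astnh ngqn imos acp sro xkob wpu zbb sqdri qwh kouse kdacg nihd rsuam
Hunk 3: at line 3 remove [sro] add [pwqg,mpo] -> 15 lines: astnh ngqn imos acp pwqg mpo xkob wpu zbb sqdri qwh kouse kdacg nihd rsuam
Hunk 4: at line 4 remove [mpo] add [mdq,evr,czhfj] -> 17 lines: astnh ngqn imos acp pwqg mdq evr czhfj xkob wpu zbb sqdri qwh kouse kdacg nihd rsuam
Final line 14: kouse

Answer: kouse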